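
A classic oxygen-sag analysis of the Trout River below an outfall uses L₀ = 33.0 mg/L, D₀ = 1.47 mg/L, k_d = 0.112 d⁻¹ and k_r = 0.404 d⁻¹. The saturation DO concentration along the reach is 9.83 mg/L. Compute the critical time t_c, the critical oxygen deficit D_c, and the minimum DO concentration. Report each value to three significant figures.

t_c ≈ 3.97 d; D_c ≈ 5.86 mg/L; min DO ≈ 3.97 mg/L

With k_r/k_d = 3.607 and 1 − D₀(k_r−k_d)/(k_d L₀) = 0.8839,
t_c = ln(3.607 × 0.8839) / (0.404 − 0.112) = ln(3.188) / 0.2920 = 1.159/0.2920 = 3.971 d.
L(t_c) = L₀ e^(−k_d t_c) = 33.0 × 0.6410 = 21.15 mg/L, and at the critical point k_r D_c = k_d L, so D_c = (0.112/0.404) × 21.15 = 5.864 mg/L.
Minimum DO = C_s − D_c = 9.83 − 5.864 = 3.966 mg/L.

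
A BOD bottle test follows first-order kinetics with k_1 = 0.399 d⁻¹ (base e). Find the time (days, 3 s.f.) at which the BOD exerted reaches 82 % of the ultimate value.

t ≈ 4.30 d

y/L₀ = 1 − e^(−k_1 t) = 0.82 ⇒ e^(−k_1 t) = 0.180
t = −ln(0.180) / 0.399 = 1.715 / 0.399 = 4.298 d.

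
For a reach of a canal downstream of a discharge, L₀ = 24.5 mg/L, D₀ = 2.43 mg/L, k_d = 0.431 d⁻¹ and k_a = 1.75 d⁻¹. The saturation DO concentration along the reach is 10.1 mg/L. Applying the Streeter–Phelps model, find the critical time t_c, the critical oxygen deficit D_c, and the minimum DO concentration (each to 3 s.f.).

At the critical point dD/dt = 0, so k_d L₀ e^(−k_d t) = k_a D. Substituting D(t) from the Streeter–Phelps equation and solving for t gives
t_c = ln[(k_a/k_d)(1 − D₀(k_a−k_d)/(k_d L₀))] / (k_a−k_d).
Here k_a−k_d = 1.319 d⁻¹ and 1 − D₀(k_a−k_d)/(k_d L₀) = 1 − 2.43×1.319/(0.431×24.5) = 0.6965, so
t_c = ln(4.060 × 0.6965) / 1.319 = 1.040 / 1.319 = 0.7881 d.
D_c = (k_d/k_a) L₀ e^(−k_d t_c) = (0.431/1.75) × 24.5 × e^(−0.431×0.7881) = 0.2463 × 24.5 × 0.7120 = 4.296 mg/L.
Minimum DO = C_s − D_c = 10.1 − 4.296 = 5.804 mg/L.

t_c ≈ 0.788 d; D_c ≈ 4.30 mg/L; min DO ≈ 5.80 mg/L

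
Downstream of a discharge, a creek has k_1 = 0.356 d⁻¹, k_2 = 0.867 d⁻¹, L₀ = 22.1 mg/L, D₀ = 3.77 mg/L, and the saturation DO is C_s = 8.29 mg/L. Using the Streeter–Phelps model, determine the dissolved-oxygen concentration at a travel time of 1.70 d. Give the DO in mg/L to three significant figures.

DO ≈ 2.55 mg/L

k_1 L₀/(k_2−k_1) = 0.356×22.1/(0.867−0.356) = 7.868/0.5110 = 15.40 mg/L.
e^(−k_1 t) = e^(−0.356×1.700) = 0.5460; e^(−k_2 t) = e^(−0.867×1.700) = 0.2290.
D = 15.40 × (0.5460 − 0.2290) + 3.77 × 0.2290 = 4.880 + 0.8634 = 5.743 mg/L.
DO = C_s − D = 8.29 − 5.743 = 2.547 mg/L.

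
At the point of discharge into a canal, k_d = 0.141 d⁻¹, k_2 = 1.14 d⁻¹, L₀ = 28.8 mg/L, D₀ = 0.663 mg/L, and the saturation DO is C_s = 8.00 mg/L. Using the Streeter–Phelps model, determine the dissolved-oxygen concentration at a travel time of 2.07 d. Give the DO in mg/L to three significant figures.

DO ≈ 5.29 mg/L

k_d L₀/(k_2−k_d) = 0.141×28.8/(1.14−0.141) = 4.061/0.9990 = 4.065 mg/L.
e^(−k_d t) = e^(−0.141×2.070) = 0.7469; e^(−k_2 t) = e^(−1.14×2.070) = 0.09444.
D = 4.065 × (0.7469 − 0.09444) + 0.663 × 0.09444 = 2.652 + 0.06261 = 2.715 mg/L.
DO = C_s − D = 8.00 − 2.715 = 5.285 mg/L.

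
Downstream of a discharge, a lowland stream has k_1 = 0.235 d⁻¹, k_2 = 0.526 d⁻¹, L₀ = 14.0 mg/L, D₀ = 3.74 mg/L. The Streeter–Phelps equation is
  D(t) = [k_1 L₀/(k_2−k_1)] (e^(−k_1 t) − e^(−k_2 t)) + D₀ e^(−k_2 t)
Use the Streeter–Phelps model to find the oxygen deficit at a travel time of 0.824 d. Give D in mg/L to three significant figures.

D ≈ 4.41 mg/L

k_1 L₀/(k_2−k_1) = 0.235×14.0/(0.526−0.235) = 3.290/0.2910 = 11.31 mg/L.
e^(−k_1 t) = e^(−0.235×0.8240) = 0.8240; e^(−k_2 t) = e^(−0.526×0.8240) = 0.6483.
D = 11.31 × (0.8240 − 0.6483) + 3.74 × 0.6483 = 1.986 + 2.425 = 4.411 mg/L.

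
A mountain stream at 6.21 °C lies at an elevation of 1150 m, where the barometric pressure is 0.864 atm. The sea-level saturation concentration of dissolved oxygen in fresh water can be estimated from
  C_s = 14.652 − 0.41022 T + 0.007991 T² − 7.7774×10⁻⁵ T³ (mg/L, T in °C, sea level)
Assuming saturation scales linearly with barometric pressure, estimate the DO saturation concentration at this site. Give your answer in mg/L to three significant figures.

C_s ≈ 10.7 mg/L

At sea level: C_s = 14.652 − 0.41022×6.21 + 0.007991×6.21² − 7.7774×10⁻⁵×6.21³ = 12.39 mg/L.
Pressure correction: C_s' = 12.39 × 0.864 = 10.71 mg/L.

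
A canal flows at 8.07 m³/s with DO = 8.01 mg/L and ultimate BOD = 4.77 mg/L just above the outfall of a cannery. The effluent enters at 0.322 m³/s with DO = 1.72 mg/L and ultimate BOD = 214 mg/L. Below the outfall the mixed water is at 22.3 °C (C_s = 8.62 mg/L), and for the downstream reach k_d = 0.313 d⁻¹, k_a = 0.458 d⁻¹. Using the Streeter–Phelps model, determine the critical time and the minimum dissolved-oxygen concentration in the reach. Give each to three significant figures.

Mixed DO = (8.07×8.01 + 0.322×1.72)/(8.07+0.322) = 65.19/8.392 = 7.769 mg/L.
Mixed L₀ = (8.07×4.77 + 0.322×214)/(8.392) = 107.4/8.392 = 12.80 mg/L.
Initial deficit D₀ = C_s − DO₀ = 8.62 − 7.769 = 0.8513 mg/L.
t_c = (1/0.1450) ln[(0.458/0.313)(1 − 0.8513×0.1450/(0.313×12.80))] = 6.897 × ln(1.418) = 2.409 d.
D_c = (0.313/0.458) × 12.80 × e^(−0.313×2.409) = 0.6834 × 12.80 × 0.4704 = 4.114 mg/L.
Minimum DO = 8.62 − 4.114 = 4.506 mg/L.

t_c ≈ 2.41 d; minimum DO ≈ 4.51 mg/L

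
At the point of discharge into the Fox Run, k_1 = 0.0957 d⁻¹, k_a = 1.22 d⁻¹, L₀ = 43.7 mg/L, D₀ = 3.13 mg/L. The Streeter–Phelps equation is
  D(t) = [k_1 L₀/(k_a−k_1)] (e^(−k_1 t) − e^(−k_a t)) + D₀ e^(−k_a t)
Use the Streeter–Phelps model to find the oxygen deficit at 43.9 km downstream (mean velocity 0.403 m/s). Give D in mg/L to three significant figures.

Travel time t = x/v = 43.9 km / (0.403 m/s) = 43900 m / 0.403 m/s = 108900 s = 1.261 d.
k_1 L₀/(k_a−k_1) = 0.0957×43.7/(1.22−0.0957) = 4.182/1.124 = 3.720 mg/L.
e^(−k_1 t) = e^(−0.0957×1.261) = 0.8863; e^(−k_a t) = e^(−1.22×1.261) = 0.2148.
D = 3.720 × (0.8863 − 0.2148) + 3.13 × 0.2148 = 2.498 + 0.6722 = 3.170 mg/L.

D ≈ 3.17 mg/L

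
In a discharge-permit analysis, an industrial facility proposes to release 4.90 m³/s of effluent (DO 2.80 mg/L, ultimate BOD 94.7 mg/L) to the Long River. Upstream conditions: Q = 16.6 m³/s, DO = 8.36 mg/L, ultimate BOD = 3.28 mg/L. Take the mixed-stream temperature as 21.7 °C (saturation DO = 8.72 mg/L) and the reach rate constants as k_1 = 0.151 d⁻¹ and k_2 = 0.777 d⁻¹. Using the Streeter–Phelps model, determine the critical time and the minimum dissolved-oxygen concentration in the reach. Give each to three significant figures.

t_c ≈ 2.09 d; minimum DO ≈ 5.30 mg/L

Mixed DO = (16.6×8.36 + 4.90×2.80)/(16.6+4.90) = 152.5/21.50 = 7.093 mg/L.
Mixed L₀ = (16.6×3.28 + 4.90×94.7)/(21.50) = 518.5/21.50 = 24.12 mg/L.
Initial deficit D₀ = C_s − DO₀ = 8.72 − 7.093 = 1.627 mg/L.
t_c = (1/0.6260) ln[(0.777/0.151)(1 − 1.627×0.6260/(0.151×24.12))] = 1.597 × ln(3.706) = 2.093 d.
D_c = (0.151/0.777) × 24.12 × e^(−0.151×2.093) = 0.1943 × 24.12 × 0.7291 = 3.417 mg/L.
Minimum DO = 8.72 − 3.417 = 5.303 mg/L.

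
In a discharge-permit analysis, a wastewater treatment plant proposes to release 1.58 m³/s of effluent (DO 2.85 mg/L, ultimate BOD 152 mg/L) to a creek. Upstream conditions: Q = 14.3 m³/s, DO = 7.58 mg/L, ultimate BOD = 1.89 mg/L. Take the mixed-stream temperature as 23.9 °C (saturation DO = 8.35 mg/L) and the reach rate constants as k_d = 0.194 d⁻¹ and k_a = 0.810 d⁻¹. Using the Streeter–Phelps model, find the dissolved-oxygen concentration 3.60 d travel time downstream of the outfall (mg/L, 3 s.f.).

DO ≈ 5.93 mg/L

Mixed DO = (14.3×7.58 + 1.58×2.85)/(14.3+1.58) = 112.9/15.88 = 7.109 mg/L.
Mixed L₀ = (14.3×1.89 + 1.58×152)/(15.88) = 267.2/15.88 = 16.83 mg/L.
Initial deficit D₀ = C_s − DO₀ = 8.35 − 7.109 = 1.241 mg/L.
D(3.60) = [0.194×16.83/(0.810−0.194)](e^(−0.194×3.60) − e^(−0.810×3.60)) + 1.241 e^(−0.810×3.60)
= 5.299 × (0.4974 − 0.05415) + 1.241 × 0.05415 = 2.416 mg/L.
DO = 8.35 − 2.416 = 5.934 mg/L.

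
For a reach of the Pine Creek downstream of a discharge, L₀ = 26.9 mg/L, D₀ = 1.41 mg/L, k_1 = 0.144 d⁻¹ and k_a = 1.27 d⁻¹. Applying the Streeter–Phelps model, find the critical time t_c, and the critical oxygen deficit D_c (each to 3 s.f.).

At the critical point dD/dt = 0, so k_1 L₀ e^(−k_1 t) = k_a D. Substituting D(t) from the Streeter–Phelps equation and solving for t gives
t_c = ln[(k_a/k_1)(1 − D₀(k_a−k_1)/(k_1 L₀))] / (k_a−k_1).
Here k_a−k_1 = 1.126 d⁻¹ and 1 − D₀(k_a−k_1)/(k_1 L₀) = 1 − 1.41×1.126/(0.144×26.9) = 0.5901, so
t_c = ln(8.819 × 0.5901) / 1.126 = 1.650 / 1.126 = 1.465 d.
D_c = (k_1/k_a) L₀ e^(−k_1 t_c) = (0.144/1.27) × 26.9 × e^(−0.144×1.465) = 0.1134 × 26.9 × 0.8098 = 2.470 mg/L.

t_c ≈ 1.46 d; D_c ≈ 2.47 mg/L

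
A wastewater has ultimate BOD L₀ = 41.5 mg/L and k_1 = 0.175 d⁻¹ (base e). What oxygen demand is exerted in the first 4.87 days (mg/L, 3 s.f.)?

y_t = L₀(1 − e^(−k_1 t)) = 41.5 × (1 − e^(−0.175×4.87))
= 41.5 × (1 − 0.4265) = 41.5 × 0.5735 = 23.80 mg/L.

y ≈ 23.8 mg/L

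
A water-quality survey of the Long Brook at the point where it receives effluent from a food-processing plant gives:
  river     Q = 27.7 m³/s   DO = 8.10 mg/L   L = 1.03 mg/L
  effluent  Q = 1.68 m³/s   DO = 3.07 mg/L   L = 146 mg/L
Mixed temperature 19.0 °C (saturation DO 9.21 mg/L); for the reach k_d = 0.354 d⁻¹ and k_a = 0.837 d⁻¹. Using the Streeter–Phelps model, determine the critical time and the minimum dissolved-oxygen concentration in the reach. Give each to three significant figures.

t_c ≈ 1.31 d; minimum DO ≈ 6.73 mg/L

Mixed DO = (27.7×8.10 + 1.68×3.07)/(27.7+1.68) = 229.5/29.38 = 7.812 mg/L.
Mixed L₀ = (27.7×1.03 + 1.68×146)/(29.38) = 273.8/29.38 = 9.320 mg/L.
Initial deficit D₀ = C_s − DO₀ = 9.21 − 7.812 = 1.398 mg/L.
t_c = (1/0.4830) ln[(0.837/0.354)(1 − 1.398×0.4830/(0.354×9.320))] = 2.070 × ln(1.881) = 1.308 d.
D_c = (0.354/0.837) × 9.320 × e^(−0.354×1.308) = 0.4229 × 9.320 × 0.6294 = 2.481 mg/L.
Minimum DO = 9.21 − 2.481 = 6.729 mg/L.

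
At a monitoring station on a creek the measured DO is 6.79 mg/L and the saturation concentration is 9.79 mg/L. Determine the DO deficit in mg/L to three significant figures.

D ≈ 3.00 mg/L

D = C_s − C = 9.79 − 6.79 = 3.00 mg/L.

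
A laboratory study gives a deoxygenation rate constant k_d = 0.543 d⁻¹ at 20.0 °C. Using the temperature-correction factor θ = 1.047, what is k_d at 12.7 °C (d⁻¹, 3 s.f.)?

k_d(T₂) = k_d(T₁) · θ^(T₂−T₁) = 0.543 × 1.047^(12.7−20.0)
= 0.543 × 1.047^-7.30 = 0.543 × 0.7151 = 0.3883 d⁻¹.

k_d ≈ 0.388 d⁻¹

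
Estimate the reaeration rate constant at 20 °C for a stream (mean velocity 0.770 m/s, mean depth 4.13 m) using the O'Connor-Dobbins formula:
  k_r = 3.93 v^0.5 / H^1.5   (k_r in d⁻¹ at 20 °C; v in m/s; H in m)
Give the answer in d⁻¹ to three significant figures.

k_r = 3.93 × 0.770^0.5 / 4.13^1.5 = 3.93 × 0.8775 / 8.393 = 0.4109 d⁻¹.

k_r ≈ 0.411 d⁻¹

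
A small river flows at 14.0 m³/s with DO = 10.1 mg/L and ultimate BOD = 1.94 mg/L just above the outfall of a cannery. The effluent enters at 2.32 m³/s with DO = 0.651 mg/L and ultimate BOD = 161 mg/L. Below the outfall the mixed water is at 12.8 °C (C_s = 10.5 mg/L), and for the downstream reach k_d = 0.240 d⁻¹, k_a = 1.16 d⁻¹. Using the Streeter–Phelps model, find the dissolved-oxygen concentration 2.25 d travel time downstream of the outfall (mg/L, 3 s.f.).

Mixed DO = (14.0×10.1 + 2.32×0.651)/(14.0+2.32) = 142.9/16.32 = 8.757 mg/L.
Mixed L₀ = (14.0×1.94 + 2.32×161)/(16.32) = 400.7/16.32 = 24.55 mg/L.
Initial deficit D₀ = C_s − DO₀ = 10.5 − 8.757 = 1.743 mg/L.
D(2.25) = [0.240×24.55/(1.16−0.240)](e^(−0.240×2.25) − e^(−1.16×2.25)) + 1.743 e^(−1.16×2.25)
= 6.405 × (0.5827 − 0.07353) + 1.743 × 0.07353 = 3.390 mg/L.
DO = 10.5 − 3.390 = 7.110 mg/L.

DO ≈ 7.11 mg/L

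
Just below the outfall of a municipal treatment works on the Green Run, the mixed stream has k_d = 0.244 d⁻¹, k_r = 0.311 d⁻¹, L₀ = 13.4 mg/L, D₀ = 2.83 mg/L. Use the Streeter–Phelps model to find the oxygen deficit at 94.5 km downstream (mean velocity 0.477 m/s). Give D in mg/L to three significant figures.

D ≈ 5.36 mg/L

Travel time t = x/v = 94.5 km / (0.477 m/s) = 94500 m / 0.477 m/s = 198100 s = 2.293 d.
k_d L₀/(k_r−k_d) = 0.244×13.4/(0.311−0.244) = 3.270/0.06700 = 48.80 mg/L.
e^(−k_d t) = e^(−0.244×2.293) = 0.5715; e^(−k_r t) = e^(−0.311×2.293) = 0.4901.
D = 48.80 × (0.5715 − 0.4901) + 2.83 × 0.4901 = 3.972 + 1.387 = 5.359 mg/L.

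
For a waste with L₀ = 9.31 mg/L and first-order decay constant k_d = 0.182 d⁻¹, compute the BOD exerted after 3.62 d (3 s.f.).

y_t = L₀(1 − e^(−k_d t)) = 9.31 × (1 − e^(−0.182×3.62))
= 9.31 × (1 − 0.5175) = 9.31 × 0.4825 = 4.493 mg/L.

y ≈ 4.49 mg/L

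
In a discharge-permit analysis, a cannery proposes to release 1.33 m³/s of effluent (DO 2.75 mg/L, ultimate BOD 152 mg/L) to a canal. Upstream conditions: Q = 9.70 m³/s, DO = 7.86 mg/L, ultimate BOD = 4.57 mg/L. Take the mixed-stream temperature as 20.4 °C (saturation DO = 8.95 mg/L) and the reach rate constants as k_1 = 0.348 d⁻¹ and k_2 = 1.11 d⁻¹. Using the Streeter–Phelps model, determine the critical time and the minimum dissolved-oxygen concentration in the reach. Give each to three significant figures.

t_c ≈ 1.28 d; minimum DO ≈ 4.47 mg/L

Mixed DO = (9.70×7.86 + 1.33×2.75)/(9.70+1.33) = 79.90/11.03 = 7.244 mg/L.
Mixed L₀ = (9.70×4.57 + 1.33×152)/(11.03) = 246.5/11.03 = 22.35 mg/L.
Initial deficit D₀ = C_s − DO₀ = 8.95 − 7.244 = 1.706 mg/L.
t_c = (1/0.7620) ln[(1.11/0.348)(1 − 1.706×0.7620/(0.348×22.35))] = 1.312 × ln(2.656) = 1.282 d.
D_c = (0.348/1.11) × 22.35 × e^(−0.348×1.282) = 0.3135 × 22.35 × 0.6401 = 4.484 mg/L.
Minimum DO = 8.95 − 4.484 = 4.466 mg/L.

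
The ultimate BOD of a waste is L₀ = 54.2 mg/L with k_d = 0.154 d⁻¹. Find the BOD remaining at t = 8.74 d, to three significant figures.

L_t = L₀ e^(−k_d t) = 54.2 × e^(−0.154×8.74) = 54.2 × 0.2603 = 14.11 mg/L.

L ≈ 14.1 mg/L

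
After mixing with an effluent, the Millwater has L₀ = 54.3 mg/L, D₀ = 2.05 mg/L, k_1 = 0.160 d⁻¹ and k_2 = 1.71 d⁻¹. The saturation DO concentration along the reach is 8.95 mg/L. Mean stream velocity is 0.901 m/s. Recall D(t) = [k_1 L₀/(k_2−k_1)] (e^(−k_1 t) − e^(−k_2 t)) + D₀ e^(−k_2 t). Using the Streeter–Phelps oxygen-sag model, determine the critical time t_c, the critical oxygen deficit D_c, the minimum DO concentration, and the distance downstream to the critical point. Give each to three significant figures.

t_c = [1/(k_2−k_1)] ln[(k_2/k_1)(1 − D₀(k_2−k_1)/(k_1 L₀))]
= [1/(1.71−0.160)] ln[(1.71/0.160)(1 − 2.05×1.550/(0.160×54.3))]
= (1/1.550) ln[10.69 × 0.6343] = 0.6452 × ln(6.779) = 0.6452 × 1.914 = 1.235 d.
L(t_c) = L₀ e^(−k_1 t_c) = 54.3 × 0.8207 = 44.57 mg/L, and at the critical point k_2 D_c = k_1 L, so D_c = (0.160/1.71) × 44.57 = 4.170 mg/L.
Minimum DO = C_s − D_c = 8.95 − 4.170 = 4.780 mg/L.
x_c = v t_c = 0.901 m/s × 1.235 d × 86400 s/d = 96120 m ≈ 96.1 km.

t_c ≈ 1.23 d; D_c ≈ 4.17 mg/L; min DO ≈ 4.78 mg/L; x_c ≈ 96.1 km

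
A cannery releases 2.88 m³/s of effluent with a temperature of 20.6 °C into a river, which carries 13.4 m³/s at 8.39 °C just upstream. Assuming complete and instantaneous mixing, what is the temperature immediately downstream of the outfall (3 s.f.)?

Flow-weighted mixing: C = (Q_r C_r + Q_w C_w)/(Q_r + Q_w)
= (13.4×8.39 + 2.88×20.6)/(13.4 + 2.88) = 171.8/16.28 = 10.55 °C.

10.6 °C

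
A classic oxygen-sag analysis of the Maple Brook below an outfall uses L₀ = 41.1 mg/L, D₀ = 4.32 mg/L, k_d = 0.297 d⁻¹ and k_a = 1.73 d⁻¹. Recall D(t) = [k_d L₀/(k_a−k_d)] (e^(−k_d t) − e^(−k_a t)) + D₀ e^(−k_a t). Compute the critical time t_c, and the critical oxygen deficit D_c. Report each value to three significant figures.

t_c ≈ 0.736 d; D_c ≈ 5.67 mg/L

With k_a/k_d = 5.825 and 1 − D₀(k_a−k_d)/(k_d L₀) = 0.4929,
t_c = ln(5.825 × 0.4929) / (1.73 − 0.297) = ln(2.871) / 1.433 = 1.055/1.433 = 0.7359 d.
D_c = (k_d/k_a) L₀ e^(−k_d t_c) = (0.297/1.73) × 41.1 × e^(−0.297×0.7359) = 0.1717 × 41.1 × 0.8037 = 5.671 mg/L.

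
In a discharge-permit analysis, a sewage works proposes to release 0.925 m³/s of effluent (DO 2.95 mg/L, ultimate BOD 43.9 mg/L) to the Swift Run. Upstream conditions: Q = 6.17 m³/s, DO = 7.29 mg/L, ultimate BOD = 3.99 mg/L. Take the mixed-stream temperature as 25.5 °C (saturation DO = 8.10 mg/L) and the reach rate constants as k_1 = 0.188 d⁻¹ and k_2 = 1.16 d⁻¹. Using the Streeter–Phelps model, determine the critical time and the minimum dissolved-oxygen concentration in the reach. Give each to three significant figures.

t_c ≈ 0.343 d; minimum DO ≈ 6.70 mg/L

Mixed DO = (6.17×7.29 + 0.925×2.95)/(6.17+0.925) = 47.71/7.095 = 6.724 mg/L.
Mixed L₀ = (6.17×3.99 + 0.925×43.9)/(7.095) = 65.23/7.095 = 9.193 mg/L.
Initial deficit D₀ = C_s − DO₀ = 8.10 − 6.724 = 1.376 mg/L.
t_c = (1/0.9720) ln[(1.16/0.188)(1 − 1.376×0.9720/(0.188×9.193))] = 1.029 × ln(1.396) = 0.3432 d.
D_c = (0.188/1.16) × 9.193 × e^(−0.188×0.3432) = 0.1621 × 9.193 × 0.9375 = 1.397 mg/L.
Minimum DO = 8.10 − 1.397 = 6.703 mg/L.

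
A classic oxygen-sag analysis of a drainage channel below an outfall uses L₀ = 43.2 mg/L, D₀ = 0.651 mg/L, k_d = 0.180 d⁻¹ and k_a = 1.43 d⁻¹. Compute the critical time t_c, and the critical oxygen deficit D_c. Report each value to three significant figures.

t_c = [1/(k_a−k_d)] ln[(k_a/k_d)(1 − D₀(k_a−k_d)/(k_d L₀))]
= [1/(1.43−0.180)] ln[(1.43/0.180)(1 − 0.651×1.250/(0.180×43.2))]
= (1/1.250) ln[7.944 × 0.8954] = 0.8000 × ln(7.113) = 0.8000 × 1.962 = 1.570 d.
D_c = (k_d/k_a) L₀ e^(−k_d t_c) = (0.180/1.43) × 43.2 × e^(−0.180×1.570) = 0.1259 × 43.2 × 0.7539 = 4.099 mg/L.

t_c ≈ 1.57 d; D_c ≈ 4.10 mg/L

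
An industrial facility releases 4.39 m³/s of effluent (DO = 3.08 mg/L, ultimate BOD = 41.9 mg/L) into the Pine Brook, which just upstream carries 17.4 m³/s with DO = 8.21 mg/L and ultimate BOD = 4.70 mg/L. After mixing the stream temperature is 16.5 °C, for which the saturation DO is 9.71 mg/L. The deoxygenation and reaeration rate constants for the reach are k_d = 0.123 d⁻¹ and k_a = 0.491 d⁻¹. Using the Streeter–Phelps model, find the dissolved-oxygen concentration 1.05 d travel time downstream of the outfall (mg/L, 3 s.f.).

Mixed DO = (17.4×8.21 + 4.39×3.08)/(17.4+4.39) = 156.4/21.79 = 7.176 mg/L.
Mixed L₀ = (17.4×4.70 + 4.39×41.9)/(21.79) = 265.7/21.79 = 12.19 mg/L.
Initial deficit D₀ = C_s − DO₀ = 9.71 − 7.176 = 2.534 mg/L.
D(1.05) = [0.123×12.19/(0.491−0.123)](e^(−0.123×1.05) − e^(−0.491×1.05)) + 2.534 e^(−0.491×1.05)
= 4.076 × (0.8788 − 0.5972) + 2.534 × 0.5972 = 2.661 mg/L.
DO = 9.71 − 2.661 = 7.049 mg/L.

DO ≈ 7.05 mg/L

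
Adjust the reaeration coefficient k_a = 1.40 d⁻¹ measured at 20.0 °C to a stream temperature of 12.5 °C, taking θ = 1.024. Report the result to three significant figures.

k_a(T₂) = k_a(T₁) · θ^(T₂−T₁) = 1.40 × 1.024^(12.5−20.0)
= 1.40 × 1.024^-7.50 = 1.40 × 0.8370 = 1.172 d⁻¹.

k_a ≈ 1.17 d⁻¹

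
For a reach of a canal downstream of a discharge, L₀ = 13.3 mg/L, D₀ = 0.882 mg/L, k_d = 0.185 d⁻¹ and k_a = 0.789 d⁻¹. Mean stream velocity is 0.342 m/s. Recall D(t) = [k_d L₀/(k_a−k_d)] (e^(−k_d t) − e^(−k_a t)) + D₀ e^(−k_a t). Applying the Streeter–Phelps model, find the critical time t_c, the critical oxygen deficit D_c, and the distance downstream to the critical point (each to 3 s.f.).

t_c ≈ 2.00 d; D_c ≈ 2.16 mg/L; x_c ≈ 59.0 km

t_c = [1/(k_a−k_d)] ln[(k_a/k_d)(1 − D₀(k_a−k_d)/(k_d L₀))]
= [1/(0.789−0.185)] ln[(0.789/0.185)(1 − 0.882×0.6040/(0.185×13.3))]
= (1/0.6040) ln[4.265 × 0.7835] = 1.656 × ln(3.341) = 1.656 × 1.206 = 1.997 d.
D_c = (k_d/k_a) L₀ e^(−k_d t_c) = (0.185/0.789) × 13.3 × e^(−0.185×1.997) = 0.2345 × 13.3 × 0.6911 = 2.155 mg/L.
x_c = v t_c = 0.342 m/s × 1.997 d × 86400 s/d = 59020 m ≈ 59.0 km.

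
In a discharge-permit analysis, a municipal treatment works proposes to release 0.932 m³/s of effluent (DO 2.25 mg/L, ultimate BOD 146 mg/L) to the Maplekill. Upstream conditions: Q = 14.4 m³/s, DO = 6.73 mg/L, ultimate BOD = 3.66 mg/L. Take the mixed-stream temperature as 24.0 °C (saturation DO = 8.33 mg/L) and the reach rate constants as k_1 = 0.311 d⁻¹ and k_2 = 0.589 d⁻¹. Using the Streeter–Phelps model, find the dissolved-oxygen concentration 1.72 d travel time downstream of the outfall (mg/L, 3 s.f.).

DO ≈ 4.58 mg/L

Mixed DO = (14.4×6.73 + 0.932×2.25)/(14.4+0.932) = 99.01/15.33 = 6.458 mg/L.
Mixed L₀ = (14.4×3.66 + 0.932×146)/(15.33) = 188.8/15.33 = 12.31 mg/L.
Initial deficit D₀ = C_s − DO₀ = 8.33 − 6.458 = 1.872 mg/L.
D(1.72) = [0.311×12.31/(0.589−0.311)](e^(−0.311×1.72) − e^(−0.589×1.72)) + 1.872 e^(−0.589×1.72)
= 13.77 × (0.5857 − 0.3631) + 1.872 × 0.3631 = 3.746 mg/L.
DO = 8.33 − 3.746 = 4.584 mg/L.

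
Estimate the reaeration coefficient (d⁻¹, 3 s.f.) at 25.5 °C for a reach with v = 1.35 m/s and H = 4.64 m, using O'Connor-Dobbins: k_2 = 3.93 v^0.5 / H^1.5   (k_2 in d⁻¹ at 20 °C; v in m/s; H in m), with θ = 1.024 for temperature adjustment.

k_2(20) = 3.93 × 1.35^0.5 / 4.64^1.5 = 3.93 × 1.162 / 9.995 = 0.4569 d⁻¹.
k_2(25.5) = 0.4569 × 1.024^(25.5−20) = 0.4569 × 1.139 = 0.5205 d⁻¹.

k_2 ≈ 0.521 d⁻¹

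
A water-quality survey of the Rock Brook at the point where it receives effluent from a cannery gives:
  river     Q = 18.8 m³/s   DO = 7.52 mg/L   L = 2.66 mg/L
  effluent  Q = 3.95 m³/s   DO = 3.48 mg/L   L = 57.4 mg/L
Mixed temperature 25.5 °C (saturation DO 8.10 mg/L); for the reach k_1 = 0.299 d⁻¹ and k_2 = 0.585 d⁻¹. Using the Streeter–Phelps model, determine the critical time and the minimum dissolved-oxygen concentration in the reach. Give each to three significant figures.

Mixed DO = (18.8×7.52 + 3.95×3.48)/(18.8+3.95) = 155.1/22.75 = 6.819 mg/L.
Mixed L₀ = (18.8×2.66 + 3.95×57.4)/(22.75) = 276.7/22.75 = 12.16 mg/L.
Initial deficit D₀ = C_s − DO₀ = 8.10 − 6.819 = 1.281 mg/L.
t_c = (1/0.2860) ln[(0.585/0.299)(1 − 1.281×0.2860/(0.299×12.16))] = 3.497 × ln(1.759) = 1.975 d.
D_c = (0.299/0.585) × 12.16 × e^(−0.299×1.975) = 0.5111 × 12.16 × 0.5540 = 3.444 mg/L.
Minimum DO = 8.10 − 3.444 = 4.656 mg/L.

t_c ≈ 1.98 d; minimum DO ≈ 4.66 mg/L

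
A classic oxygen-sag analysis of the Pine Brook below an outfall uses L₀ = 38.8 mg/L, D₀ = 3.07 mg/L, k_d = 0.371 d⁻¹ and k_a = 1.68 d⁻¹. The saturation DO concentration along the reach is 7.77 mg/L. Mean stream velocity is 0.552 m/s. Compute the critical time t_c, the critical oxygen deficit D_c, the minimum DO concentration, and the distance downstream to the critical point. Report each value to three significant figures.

t_c ≈ 0.904 d; D_c ≈ 6.13 mg/L; min DO ≈ 1.64 mg/L; x_c ≈ 43.1 km

With k_a/k_d = 4.528 and 1 − D₀(k_a−k_d)/(k_d L₀) = 0.7208,
t_c = ln(4.528 × 0.7208) / (1.68 − 0.371) = ln(3.264) / 1.309 = 1.183/1.309 = 0.9037 d.
D_c = (k_d/k_a) L₀ e^(−k_d t_c) = (0.371/1.68) × 38.8 × e^(−0.371×0.9037) = 0.2208 × 38.8 × 0.7151 = 6.127 mg/L.
Minimum DO = C_s − D_c = 7.77 − 6.127 = 1.643 mg/L.
x_c = v t_c = 0.552 m/s × 0.9037 d × 86400 s/d = 43100 m ≈ 43.1 km.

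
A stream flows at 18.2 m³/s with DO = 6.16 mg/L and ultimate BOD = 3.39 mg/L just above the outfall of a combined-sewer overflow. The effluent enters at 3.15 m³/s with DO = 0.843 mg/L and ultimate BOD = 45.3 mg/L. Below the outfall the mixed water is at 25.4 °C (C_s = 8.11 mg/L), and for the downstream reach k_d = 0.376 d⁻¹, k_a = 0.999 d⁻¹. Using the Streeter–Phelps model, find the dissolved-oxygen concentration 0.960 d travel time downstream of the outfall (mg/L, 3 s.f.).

DO ≈ 5.25 mg/L

Mixed DO = (18.2×6.16 + 3.15×0.843)/(18.2+3.15) = 114.8/21.35 = 5.376 mg/L.
Mixed L₀ = (18.2×3.39 + 3.15×45.3)/(21.35) = 204.4/21.35 = 9.573 mg/L.
Initial deficit D₀ = C_s − DO₀ = 8.11 − 5.376 = 2.734 mg/L.
D(0.960) = [0.376×9.573/(0.999−0.376)](e^(−0.376×0.960) − e^(−0.999×0.960)) + 2.734 e^(−0.999×0.960)
= 5.778 × (0.6970 − 0.3833) + 2.734 × 0.3833 = 2.861 mg/L.
DO = 8.11 − 2.861 = 5.249 mg/L.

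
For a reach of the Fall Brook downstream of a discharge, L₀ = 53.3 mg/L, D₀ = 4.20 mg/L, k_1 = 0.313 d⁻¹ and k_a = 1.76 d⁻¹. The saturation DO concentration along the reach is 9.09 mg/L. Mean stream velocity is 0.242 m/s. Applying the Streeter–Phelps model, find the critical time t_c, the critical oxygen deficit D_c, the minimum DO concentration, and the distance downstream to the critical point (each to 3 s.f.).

With k_a/k_1 = 5.623 and 1 − D₀(k_a−k_1)/(k_1 L₀) = 0.6357,
t_c = ln(5.623 × 0.6357) / (1.76 − 0.313) = ln(3.575) / 1.447 = 1.274/1.447 = 0.8803 d.
D_c = (k_1/k_a) L₀ e^(−k_1 t_c) = (0.313/1.76) × 53.3 × e^(−0.313×0.8803) = 0.1778 × 53.3 × 0.7592 = 7.196 mg/L.
Minimum DO = C_s − D_c = 9.09 − 7.196 = 1.894 mg/L.
x_c = v t_c = 0.242 m/s × 0.8803 d × 86400 s/d = 18410 m ≈ 18.4 km.

t_c ≈ 0.880 d; D_c ≈ 7.20 mg/L; min DO ≈ 1.89 mg/L; x_c ≈ 18.4 km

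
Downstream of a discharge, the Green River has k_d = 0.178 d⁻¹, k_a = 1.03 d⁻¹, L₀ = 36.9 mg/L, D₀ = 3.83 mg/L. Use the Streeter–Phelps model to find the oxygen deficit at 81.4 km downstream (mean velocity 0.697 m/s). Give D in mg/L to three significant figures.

D ≈ 5.10 mg/L

Travel time t = x/v = 81.4 km / (0.697 m/s) = 81400 m / 0.697 m/s = 116800 s = 1.352 d.
k_d L₀/(k_a−k_d) = 0.178×36.9/(1.03−0.178) = 6.568/0.8520 = 7.709 mg/L.
e^(−k_d t) = e^(−0.178×1.352) = 0.7862; e^(−k_a t) = e^(−1.03×1.352) = 0.2485.
D = 7.709 × (0.7862 − 0.2485) + 3.83 × 0.2485 = 4.145 + 0.9518 = 5.097 mg/L.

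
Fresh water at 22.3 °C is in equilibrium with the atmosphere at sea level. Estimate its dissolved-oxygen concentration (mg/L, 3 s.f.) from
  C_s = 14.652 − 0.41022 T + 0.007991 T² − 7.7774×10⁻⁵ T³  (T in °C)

C_s ≈ 8.62 mg/L

C_s = 14.652 − 0.41022×22.3 + 0.007991×22.3² − 7.7774×10⁻⁵×22.3³ = 8.615 mg/L.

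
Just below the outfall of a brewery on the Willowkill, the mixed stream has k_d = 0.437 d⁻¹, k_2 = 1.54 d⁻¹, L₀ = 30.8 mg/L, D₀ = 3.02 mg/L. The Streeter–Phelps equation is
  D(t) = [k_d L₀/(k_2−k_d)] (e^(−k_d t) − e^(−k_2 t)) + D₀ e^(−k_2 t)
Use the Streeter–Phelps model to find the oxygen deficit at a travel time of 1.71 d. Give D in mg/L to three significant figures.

D ≈ 5.12 mg/L

k_d L₀/(k_2−k_d) = 0.437×30.8/(1.54−0.437) = 13.46/1.103 = 12.20 mg/L.
e^(−k_d t) = e^(−0.437×1.710) = 0.4737; e^(−k_2 t) = e^(−1.54×1.710) = 0.07183.
D = 12.20 × (0.4737 − 0.07183) + 3.02 × 0.07183 = 4.903 + 0.2169 = 5.120 mg/L.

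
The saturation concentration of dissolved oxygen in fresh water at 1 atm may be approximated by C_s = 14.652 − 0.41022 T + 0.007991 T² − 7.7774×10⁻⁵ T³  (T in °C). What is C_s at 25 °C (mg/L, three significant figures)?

C_s ≈ 8.18 mg/L

C_s = 14.652 − 0.41022×25 + 0.007991×25² − 7.7774×10⁻⁵×25³ = 8.176 mg/L.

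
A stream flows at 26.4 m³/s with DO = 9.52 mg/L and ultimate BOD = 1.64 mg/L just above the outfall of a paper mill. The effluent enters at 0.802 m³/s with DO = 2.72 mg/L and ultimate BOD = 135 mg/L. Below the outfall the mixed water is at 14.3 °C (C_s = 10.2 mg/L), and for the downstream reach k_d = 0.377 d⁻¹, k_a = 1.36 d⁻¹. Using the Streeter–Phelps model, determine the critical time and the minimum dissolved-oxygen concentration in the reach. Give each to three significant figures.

t_c ≈ 0.765 d; minimum DO ≈ 9.04 mg/L

Mixed DO = (26.4×9.52 + 0.802×2.72)/(26.4+0.802) = 253.5/27.20 = 9.320 mg/L.
Mixed L₀ = (26.4×1.64 + 0.802×135)/(27.20) = 151.6/27.20 = 5.572 mg/L.
Initial deficit D₀ = C_s − DO₀ = 10.2 − 9.320 = 0.8805 mg/L.
t_c = (1/0.9830) ln[(1.36/0.377)(1 − 0.8805×0.9830/(0.377×5.572))] = 1.017 × ln(2.121) = 0.7649 d.
D_c = (0.377/1.36) × 5.572 × e^(−0.377×0.7649) = 0.2772 × 5.572 × 0.7495 = 1.158 mg/L.
Minimum DO = 10.2 − 1.158 = 9.042 mg/L.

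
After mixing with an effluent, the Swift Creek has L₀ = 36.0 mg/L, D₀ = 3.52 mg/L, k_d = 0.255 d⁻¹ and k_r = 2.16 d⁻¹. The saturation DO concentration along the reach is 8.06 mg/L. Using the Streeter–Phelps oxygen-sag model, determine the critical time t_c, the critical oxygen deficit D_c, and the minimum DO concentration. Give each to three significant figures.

t_c ≈ 0.433 d; D_c ≈ 3.81 mg/L; min DO ≈ 4.25 mg/L

t_c = [1/(k_r−k_d)] ln[(k_r/k_d)(1 − D₀(k_r−k_d)/(k_d L₀))]
= [1/(2.16−0.255)] ln[(2.16/0.255)(1 − 3.52×1.905/(0.255×36.0))]
= (1/1.905) ln[8.471 × 0.2695] = 0.5249 × ln(2.283) = 0.5249 × 0.8256 = 0.4334 d.
D_c = (k_d/k_r) L₀ e^(−k_d t_c) = (0.255/2.16) × 36.0 × e^(−0.255×0.4334) = 0.1181 × 36.0 × 0.8954 = 3.805 mg/L.
Minimum DO = C_s − D_c = 8.06 − 3.805 = 4.255 mg/L.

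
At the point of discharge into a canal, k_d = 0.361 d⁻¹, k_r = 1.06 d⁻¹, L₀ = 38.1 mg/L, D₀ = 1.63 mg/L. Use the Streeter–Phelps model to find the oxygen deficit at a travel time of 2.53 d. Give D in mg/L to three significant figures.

k_d L₀/(k_r−k_d) = 0.361×38.1/(1.06−0.361) = 13.75/0.6990 = 19.68 mg/L.
e^(−k_d t) = e^(−0.361×2.530) = 0.4012; e^(−k_r t) = e^(−1.06×2.530) = 0.06844.
D = 19.68 × (0.4012 − 0.06844) + 1.63 × 0.06844 = 6.547 + 0.1116 = 6.659 mg/L.

D ≈ 6.66 mg/L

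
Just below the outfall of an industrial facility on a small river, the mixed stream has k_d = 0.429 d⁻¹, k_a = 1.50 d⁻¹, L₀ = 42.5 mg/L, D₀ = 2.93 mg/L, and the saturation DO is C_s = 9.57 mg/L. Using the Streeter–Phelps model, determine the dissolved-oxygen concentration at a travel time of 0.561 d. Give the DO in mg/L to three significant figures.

DO ≈ 2.26 mg/L

k_d L₀/(k_a−k_d) = 0.429×42.5/(1.50−0.429) = 18.23/1.071 = 17.02 mg/L.
e^(−k_d t) = e^(−0.429×0.5610) = 0.7861; e^(−k_a t) = e^(−1.50×0.5610) = 0.4311.
D = 17.02 × (0.7861 − 0.4311) + 2.93 × 0.4311 = 6.044 + 1.263 = 7.307 mg/L.
DO = C_s − D = 9.57 − 7.307 = 2.263 mg/L.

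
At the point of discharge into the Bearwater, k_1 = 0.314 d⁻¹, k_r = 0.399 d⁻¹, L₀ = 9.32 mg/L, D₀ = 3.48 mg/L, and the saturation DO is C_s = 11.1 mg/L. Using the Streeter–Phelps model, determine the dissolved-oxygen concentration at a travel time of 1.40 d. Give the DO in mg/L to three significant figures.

DO ≈ 6.62 mg/L

k_1 L₀/(k_r−k_1) = 0.314×9.32/(0.399−0.314) = 2.926/0.08500 = 34.43 mg/L.
e^(−k_1 t) = e^(−0.314×1.400) = 0.6443; e^(−k_r t) = e^(−0.399×1.400) = 0.5720.
D = 34.43 × (0.6443 − 0.5720) + 3.48 × 0.5720 = 2.489 + 1.991 = 4.479 mg/L.
DO = C_s − D = 11.1 − 4.479 = 6.621 mg/L.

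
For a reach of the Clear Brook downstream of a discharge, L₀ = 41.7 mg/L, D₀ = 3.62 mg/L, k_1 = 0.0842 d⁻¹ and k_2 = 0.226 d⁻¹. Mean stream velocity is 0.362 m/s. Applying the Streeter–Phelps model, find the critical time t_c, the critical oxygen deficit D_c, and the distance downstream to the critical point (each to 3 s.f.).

t_c ≈ 5.85 d; D_c ≈ 9.49 mg/L; x_c ≈ 183 km

t_c = [1/(k_2−k_1)] ln[(k_2/k_1)(1 − D₀(k_2−k_1)/(k_1 L₀))]
= [1/(0.226−0.0842)] ln[(0.226/0.0842)(1 − 3.62×0.1418/(0.0842×41.7))]
= (1/0.1418) ln[2.684 × 0.8538] = 7.052 × ln(2.292) = 7.052 × 0.8293 = 5.848 d.
D_c = (k_1/k_2) L₀ e^(−k_1 t_c) = (0.0842/0.226) × 41.7 × e^(−0.0842×5.848) = 0.3726 × 41.7 × 0.6111 = 9.495 mg/L.
x_c = v t_c = 0.362 m/s × 5.848 d × 86400 s/d = 182900 m ≈ 183 km.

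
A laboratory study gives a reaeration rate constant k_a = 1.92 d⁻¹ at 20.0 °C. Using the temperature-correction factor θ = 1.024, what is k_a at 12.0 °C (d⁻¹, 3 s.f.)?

k_a(T₂) = k_a(T₁) · θ^(T₂−T₁) = 1.92 × 1.024^(12.0−20.0)
= 1.92 × 1.024^-8.00 = 1.92 × 0.8272 = 1.588 d⁻¹.

k_a ≈ 1.59 d⁻¹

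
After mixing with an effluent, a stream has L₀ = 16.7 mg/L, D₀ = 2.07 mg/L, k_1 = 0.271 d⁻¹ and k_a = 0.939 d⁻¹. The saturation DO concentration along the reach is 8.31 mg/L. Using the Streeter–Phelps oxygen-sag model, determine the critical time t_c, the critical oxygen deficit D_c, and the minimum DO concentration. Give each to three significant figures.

With k_a/k_1 = 3.465 and 1 − D₀(k_a−k_1)/(k_1 L₀) = 0.6945,
t_c = ln(3.465 × 0.6945) / (0.939 − 0.271) = ln(2.406) / 0.6680 = 0.8781/0.6680 = 1.314 d.
L(t_c) = L₀ e^(−k_1 t_c) = 16.7 × 0.7003 = 11.70 mg/L, and at the critical point k_a D_c = k_1 L, so D_c = (0.271/0.939) × 11.70 = 3.375 mg/L.
Minimum DO = C_s − D_c = 8.31 − 3.375 = 4.935 mg/L.

t_c ≈ 1.31 d; D_c ≈ 3.38 mg/L; min DO ≈ 4.93 mg/L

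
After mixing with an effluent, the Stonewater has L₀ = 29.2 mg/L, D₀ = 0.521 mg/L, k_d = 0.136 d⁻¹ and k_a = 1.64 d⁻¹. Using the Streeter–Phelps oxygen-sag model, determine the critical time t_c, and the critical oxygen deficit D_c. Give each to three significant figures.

With k_a/k_d = 12.06 and 1 − D₀(k_a−k_d)/(k_d L₀) = 0.8027,
t_c = ln(12.06 × 0.8027) / (1.64 − 0.136) = ln(9.679) / 1.504 = 2.270/1.504 = 1.509 d.
D_c = (k_d/k_a) L₀ e^(−k_d t_c) = (0.136/1.64) × 29.2 × e^(−0.136×1.509) = 0.08293 × 29.2 × 0.8144 = 1.972 mg/L.

t_c ≈ 1.51 d; D_c ≈ 1.97 mg/L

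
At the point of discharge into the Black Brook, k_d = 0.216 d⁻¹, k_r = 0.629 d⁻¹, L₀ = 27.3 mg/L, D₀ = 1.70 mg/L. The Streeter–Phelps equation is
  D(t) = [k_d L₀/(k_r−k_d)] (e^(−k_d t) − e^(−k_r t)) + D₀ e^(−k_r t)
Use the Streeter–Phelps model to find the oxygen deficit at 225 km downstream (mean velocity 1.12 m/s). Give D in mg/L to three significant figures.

Travel time t = x/v = 225 km / (1.12 m/s) = 225000 m / 1.12 m/s = 200900 s = 2.325 d.
k_d L₀/(k_r−k_d) = 0.216×27.3/(0.629−0.216) = 5.897/0.4130 = 14.28 mg/L.
e^(−k_d t) = e^(−0.216×2.325) = 0.6052; e^(−k_r t) = e^(−0.629×2.325) = 0.2317.
D = 14.28 × (0.6052 − 0.2317) + 1.70 × 0.2317 = 5.333 + 0.3938 = 5.727 mg/L.

D ≈ 5.73 mg/L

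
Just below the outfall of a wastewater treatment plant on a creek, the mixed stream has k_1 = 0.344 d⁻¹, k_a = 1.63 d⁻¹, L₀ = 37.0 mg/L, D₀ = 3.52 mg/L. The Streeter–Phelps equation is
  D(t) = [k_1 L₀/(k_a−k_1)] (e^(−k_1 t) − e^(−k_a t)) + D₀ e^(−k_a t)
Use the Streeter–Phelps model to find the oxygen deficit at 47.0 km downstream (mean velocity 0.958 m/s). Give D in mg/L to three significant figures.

D ≈ 5.61 mg/L

Travel time t = x/v = 47.0 km / (0.958 m/s) = 47000 m / 0.958 m/s = 49060 s = 0.5678 d.
k_1 L₀/(k_a−k_1) = 0.344×37.0/(1.63−0.344) = 12.73/1.286 = 9.897 mg/L.
e^(−k_1 t) = e^(−0.344×0.5678) = 0.8226; e^(−k_a t) = e^(−1.63×0.5678) = 0.3963.
D = 9.897 × (0.8226 − 0.3963) + 3.52 × 0.3963 = 4.219 + 1.395 = 5.614 mg/L.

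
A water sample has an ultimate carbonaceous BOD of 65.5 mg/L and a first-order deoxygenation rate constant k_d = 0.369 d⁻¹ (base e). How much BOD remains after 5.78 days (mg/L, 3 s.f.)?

L ≈ 7.76 mg/L

L_t = L₀ e^(−k_d t) = 65.5 × e^(−0.369×5.78) = 65.5 × 0.1185 = 7.762 mg/L.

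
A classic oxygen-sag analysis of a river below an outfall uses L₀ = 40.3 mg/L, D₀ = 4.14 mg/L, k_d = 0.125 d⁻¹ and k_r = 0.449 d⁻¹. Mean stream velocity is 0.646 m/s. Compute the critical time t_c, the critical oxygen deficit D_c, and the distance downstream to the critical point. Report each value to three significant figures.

At the critical point dD/dt = 0, so k_d L₀ e^(−k_d t) = k_r D. Substituting D(t) from the Streeter–Phelps equation and solving for t gives
t_c = ln[(k_r/k_d)(1 − D₀(k_r−k_d)/(k_d L₀))] / (k_r−k_d).
Here k_r−k_d = 0.3240 d⁻¹ and 1 − D₀(k_r−k_d)/(k_d L₀) = 1 − 4.14×0.3240/(0.125×40.3) = 0.7337, so
t_c = ln(3.592 × 0.7337) / 0.3240 = 0.9691 / 0.3240 = 2.991 d.
D_c = (k_d/k_r) L₀ e^(−k_d t_c) = (0.125/0.449) × 40.3 × e^(−0.125×2.991) = 0.2784 × 40.3 × 0.6881 = 7.720 mg/L.
x_c = v t_c = 0.646 m/s × 2.991 d × 86400 s/d = 166900 m ≈ 167 km.

t_c ≈ 2.99 d; D_c ≈ 7.72 mg/L; x_c ≈ 167 km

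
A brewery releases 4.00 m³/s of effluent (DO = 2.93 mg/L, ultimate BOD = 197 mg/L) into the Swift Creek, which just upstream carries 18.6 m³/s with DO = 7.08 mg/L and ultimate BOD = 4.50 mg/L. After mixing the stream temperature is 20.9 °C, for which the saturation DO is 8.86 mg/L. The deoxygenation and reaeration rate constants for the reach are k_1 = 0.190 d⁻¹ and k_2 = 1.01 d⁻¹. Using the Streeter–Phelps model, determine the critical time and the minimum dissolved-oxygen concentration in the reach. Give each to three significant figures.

Mixed DO = (18.6×7.08 + 4.00×2.93)/(18.6+4.00) = 143.4/22.60 = 6.345 mg/L.
Mixed L₀ = (18.6×4.50 + 4.00×197)/(22.60) = 871.7/22.60 = 38.57 mg/L.
Initial deficit D₀ = C_s − DO₀ = 8.86 − 6.345 = 2.515 mg/L.
t_c = (1/0.8200) ln[(1.01/0.190)(1 − 2.515×0.8200/(0.190×38.57))] = 1.220 × ln(3.820) = 1.635 d.
D_c = (0.190/1.01) × 38.57 × e^(−0.190×1.635) = 0.1881 × 38.57 × 0.7330 = 5.319 mg/L.
Minimum DO = 8.86 − 5.319 = 3.541 mg/L.

t_c ≈ 1.63 d; minimum DO ≈ 3.54 mg/L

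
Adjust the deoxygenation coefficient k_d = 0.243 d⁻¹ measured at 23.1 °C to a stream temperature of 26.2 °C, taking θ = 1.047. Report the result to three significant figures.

k_d(T₂) = k_d(T₁) · θ^(T₂−T₁) = 0.243 × 1.047^(26.2−23.1)
= 0.243 × 1.047^3.10 = 0.243 × 1.153 = 0.2802 d⁻¹.

k_d ≈ 0.280 d⁻¹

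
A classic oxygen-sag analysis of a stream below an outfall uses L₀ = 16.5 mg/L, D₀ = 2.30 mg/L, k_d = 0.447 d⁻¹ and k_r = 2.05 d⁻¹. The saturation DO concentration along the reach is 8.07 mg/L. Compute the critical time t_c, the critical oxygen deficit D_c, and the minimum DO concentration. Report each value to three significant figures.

t_c ≈ 0.518 d; D_c ≈ 2.85 mg/L; min DO ≈ 5.22 mg/L

t_c = [1/(k_r−k_d)] ln[(k_r/k_d)(1 − D₀(k_r−k_d)/(k_d L₀))]
= [1/(2.05−0.447)] ln[(2.05/0.447)(1 − 2.30×1.603/(0.447×16.5))]
= (1/1.603) ln[4.586 × 0.5001] = 0.6238 × ln(2.294) = 0.6238 × 0.8301 = 0.5179 d.
D_c = (k_d/k_r) L₀ e^(−k_d t_c) = (0.447/2.05) × 16.5 × e^(−0.447×0.5179) = 0.2180 × 16.5 × 0.7934 = 2.854 mg/L.
Minimum DO = C_s − D_c = 8.07 − 2.854 = 5.216 mg/L.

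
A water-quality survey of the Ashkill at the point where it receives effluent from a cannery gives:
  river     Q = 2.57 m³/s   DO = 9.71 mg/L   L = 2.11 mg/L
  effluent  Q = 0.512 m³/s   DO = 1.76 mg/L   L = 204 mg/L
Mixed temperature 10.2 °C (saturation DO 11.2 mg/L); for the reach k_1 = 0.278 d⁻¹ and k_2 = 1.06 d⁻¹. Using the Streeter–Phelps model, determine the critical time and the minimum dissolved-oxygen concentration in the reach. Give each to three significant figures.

t_c ≈ 1.39 d; minimum DO ≈ 4.85 mg/L

Mixed DO = (2.57×9.71 + 0.512×1.76)/(2.57+0.512) = 25.86/3.082 = 8.389 mg/L.
Mixed L₀ = (2.57×2.11 + 0.512×204)/(3.082) = 109.9/3.082 = 35.65 mg/L.
Initial deficit D₀ = C_s − DO₀ = 11.2 − 8.389 = 2.811 mg/L.
t_c = (1/0.7820) ln[(1.06/0.278)(1 − 2.811×0.7820/(0.278×35.65))] = 1.279 × ln(2.967) = 1.391 d.
D_c = (0.278/1.06) × 35.65 × e^(−0.278×1.391) = 0.2623 × 35.65 × 0.6793 = 6.351 mg/L.
Minimum DO = 11.2 − 6.351 = 4.849 mg/L.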